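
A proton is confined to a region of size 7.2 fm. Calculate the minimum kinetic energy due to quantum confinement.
100.067 keV

Using the uncertainty principle:

1. Position uncertainty: Δx ≈ 7.200e-15 m
2. Minimum momentum uncertainty: Δp = ℏ/(2Δx) = 7.323e-21 kg·m/s
3. Minimum kinetic energy:
   KE = (Δp)²/(2m) = (7.323e-21)²/(2 × 1.673e-27 kg)
   KE = 1.603e-14 J = 100.067 keV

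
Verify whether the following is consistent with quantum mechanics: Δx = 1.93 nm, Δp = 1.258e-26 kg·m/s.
No, it violates the uncertainty principle (impossible measurement).

Calculate the product ΔxΔp:
ΔxΔp = (1.930e-09 m) × (1.258e-26 kg·m/s)
ΔxΔp = 2.428e-35 J·s

Compare to the minimum allowed value ℏ/2:
ℏ/2 = 5.273e-35 J·s

Since ΔxΔp = 2.428e-35 J·s < 5.273e-35 J·s = ℏ/2,
the measurement violates the uncertainty principle.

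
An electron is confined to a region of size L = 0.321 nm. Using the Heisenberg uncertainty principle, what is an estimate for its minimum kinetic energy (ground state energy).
92.438 meV

Using the uncertainty principle to estimate ground state energy:

1. The position uncertainty is approximately the confinement size:
   Δx ≈ L = 3.210e-10 m

2. From ΔxΔp ≥ ℏ/2, the minimum momentum uncertainty is:
   Δp ≈ ℏ/(2L) = 1.643e-25 kg·m/s

3. The kinetic energy is approximately:
   KE ≈ (Δp)²/(2m) = (1.643e-25)²/(2 × 9.109e-31 kg)
   KE ≈ 1.481e-20 J = 92.438 meV

This is an order-of-magnitude estimate of the ground state energy.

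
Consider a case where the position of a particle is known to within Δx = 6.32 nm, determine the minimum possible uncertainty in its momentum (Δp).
8.343 × 10^-27 kg·m/s

Using the Heisenberg uncertainty principle:
ΔxΔp ≥ ℏ/2

The minimum uncertainty in momentum is:
Δp_min = ℏ/(2Δx)
Δp_min = (1.055e-34 J·s) / (2 × 6.320e-09 m)
Δp_min = 8.343e-27 kg·m/s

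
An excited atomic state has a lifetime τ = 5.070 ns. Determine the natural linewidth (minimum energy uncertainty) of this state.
64.912 neV

Using the energy-time uncertainty principle:
ΔEΔt ≥ ℏ/2

The lifetime τ represents the time uncertainty Δt.
The natural linewidth (minimum energy uncertainty) is:

ΔE = ℏ/(2τ)
ΔE = (1.055e-34 J·s) / (2 × 5.070e-09 s)
ΔE = 1.040e-26 J = 64.912 neV

This natural linewidth limits the precision of spectroscopic measurements.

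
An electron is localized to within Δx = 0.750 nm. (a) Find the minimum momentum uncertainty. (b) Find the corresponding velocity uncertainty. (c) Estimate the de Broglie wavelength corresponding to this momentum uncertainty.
(a) Δp_min = 7.030 × 10^-26 kg·m/s
(b) Δv_min = 77.178 km/s
(c) λ_dB = 9.425 nm

Step-by-step:

(a) From the uncertainty principle:
Δp_min = ℏ/(2Δx) = (1.055e-34 J·s)/(2 × 7.500e-10 m) = 7.030e-26 kg·m/s

(b) The velocity uncertainty:
Δv = Δp/m = (7.030e-26 kg·m/s)/(9.109e-31 kg) = 7.718e+04 m/s = 77.178 km/s

(c) The de Broglie wavelength for this momentum:
λ = h/p = (6.626e-34 J·s)/(7.030e-26 kg·m/s) = 9.425e-09 m = 9.425 nm

Note: The de Broglie wavelength is comparable to the localization size, as expected from wave-particle duality.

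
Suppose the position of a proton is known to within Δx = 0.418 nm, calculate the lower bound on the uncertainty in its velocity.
75.417 m/s

Using the Heisenberg uncertainty principle and Δp = mΔv:
ΔxΔp ≥ ℏ/2
Δx(mΔv) ≥ ℏ/2

The minimum uncertainty in velocity is:
Δv_min = ℏ/(2mΔx)
Δv_min = (1.055e-34 J·s) / (2 × 1.673e-27 kg × 4.180e-10 m)
Δv_min = 7.542e+01 m/s = 75.417 m/s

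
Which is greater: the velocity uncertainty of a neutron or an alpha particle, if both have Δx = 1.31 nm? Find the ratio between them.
The neutron has the larger minimum velocity uncertainty, by a ratio of 4.0.

For both particles, Δp_min = ℏ/(2Δx) = 4.025e-26 kg·m/s (same for both).

The velocity uncertainty is Δv = Δp/m:
- neutron: Δv = 4.025e-26 / 1.675e-27 = 2.403e+01 m/s = 24.031 m/s
- alpha particle: Δv = 4.025e-26 / 6.645e-27 = 6.058e+00 m/s = 6.058 m/s

Ratio: 2.403e+01 / 6.058e+00 = 4.0

The lighter particle has larger velocity uncertainty because Δv ∝ 1/m.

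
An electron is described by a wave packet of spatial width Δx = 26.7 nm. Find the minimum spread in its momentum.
1.975 × 10^-27 kg·m/s

For a wave packet, the spatial width Δx and momentum spread Δp are related by the uncertainty principle:
ΔxΔp ≥ ℏ/2

The minimum momentum spread is:
Δp_min = ℏ/(2Δx)
Δp_min = (1.055e-34 J·s) / (2 × 2.670e-08 m)
Δp_min = 1.975e-27 kg·m/s

A wave packet cannot have both a well-defined position and well-defined momentum.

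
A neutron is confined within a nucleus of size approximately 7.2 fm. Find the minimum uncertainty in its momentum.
7.323 × 10^-21 kg·m/s

Using the Heisenberg uncertainty principle:
ΔxΔp ≥ ℏ/2

With Δx ≈ L = 7.200e-15 m (the confinement size):
Δp_min = ℏ/(2Δx)
Δp_min = (1.055e-34 J·s) / (2 × 7.200e-15 m)
Δp_min = 7.323e-21 kg·m/s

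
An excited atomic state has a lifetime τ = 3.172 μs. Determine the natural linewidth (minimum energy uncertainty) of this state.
103.753 peV

Using the energy-time uncertainty principle:
ΔEΔt ≥ ℏ/2

The lifetime τ represents the time uncertainty Δt.
The natural linewidth (minimum energy uncertainty) is:

ΔE = ℏ/(2τ)
ΔE = (1.055e-34 J·s) / (2 × 3.172e-06 s)
ΔE = 1.662e-29 J = 103.753 peV

This natural linewidth limits the precision of spectroscopic measurements.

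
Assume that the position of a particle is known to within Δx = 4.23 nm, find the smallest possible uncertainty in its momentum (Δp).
1.247 × 10^-26 kg·m/s

Using the Heisenberg uncertainty principle:
ΔxΔp ≥ ℏ/2

The minimum uncertainty in momentum is:
Δp_min = ℏ/(2Δx)
Δp_min = (1.055e-34 J·s) / (2 × 4.230e-09 m)
Δp_min = 1.247e-26 kg·m/s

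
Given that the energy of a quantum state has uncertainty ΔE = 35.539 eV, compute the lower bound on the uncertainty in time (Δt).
9.260 as

Using the energy-time uncertainty principle:
ΔEΔt ≥ ℏ/2

The minimum uncertainty in time is:
Δt_min = ℏ/(2ΔE)
Δt_min = (1.055e-34 J·s) / (2 × 5.694e-18 J)
Δt_min = 9.260e-18 s = 9.260 as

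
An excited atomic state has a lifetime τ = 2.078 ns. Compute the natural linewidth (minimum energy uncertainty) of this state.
158.376 neV

Using the energy-time uncertainty principle:
ΔEΔt ≥ ℏ/2

The lifetime τ represents the time uncertainty Δt.
The natural linewidth (minimum energy uncertainty) is:

ΔE = ℏ/(2τ)
ΔE = (1.055e-34 J·s) / (2 × 2.078e-09 s)
ΔE = 2.537e-26 J = 158.376 neV

This natural linewidth limits the precision of spectroscopic measurements.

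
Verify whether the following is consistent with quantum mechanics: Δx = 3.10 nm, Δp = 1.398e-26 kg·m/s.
No, it violates the uncertainty principle (impossible measurement).

Calculate the product ΔxΔp:
ΔxΔp = (3.100e-09 m) × (1.398e-26 kg·m/s)
ΔxΔp = 4.334e-35 J·s

Compare to the minimum allowed value ℏ/2:
ℏ/2 = 5.273e-35 J·s

Since ΔxΔp = 4.334e-35 J·s < 5.273e-35 J·s = ℏ/2,
the measurement violates the uncertainty principle.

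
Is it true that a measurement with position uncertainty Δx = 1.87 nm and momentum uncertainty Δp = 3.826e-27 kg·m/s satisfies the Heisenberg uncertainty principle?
No, it violates the uncertainty principle (impossible measurement).

Calculate the product ΔxΔp:
ΔxΔp = (1.870e-09 m) × (3.826e-27 kg·m/s)
ΔxΔp = 7.155e-36 J·s

Compare to the minimum allowed value ℏ/2:
ℏ/2 = 5.273e-35 J·s

Since ΔxΔp = 7.155e-36 J·s < 5.273e-35 J·s = ℏ/2,
the measurement violates the uncertainty principle.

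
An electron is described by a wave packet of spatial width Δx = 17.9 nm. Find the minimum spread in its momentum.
2.946 × 10^-27 kg·m/s

For a wave packet, the spatial width Δx and momentum spread Δp are related by the uncertainty principle:
ΔxΔp ≥ ℏ/2

The minimum momentum spread is:
Δp_min = ℏ/(2Δx)
Δp_min = (1.055e-34 J·s) / (2 × 1.790e-08 m)
Δp_min = 2.946e-27 kg·m/s

A wave packet cannot have both a well-defined position and well-defined momentum.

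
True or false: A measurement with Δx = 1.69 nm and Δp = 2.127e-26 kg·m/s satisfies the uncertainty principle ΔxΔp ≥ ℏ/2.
No, it violates the uncertainty principle (impossible measurement).

Calculate the product ΔxΔp:
ΔxΔp = (1.690e-09 m) × (2.127e-26 kg·m/s)
ΔxΔp = 3.595e-35 J·s

Compare to the minimum allowed value ℏ/2:
ℏ/2 = 5.273e-35 J·s

Since ΔxΔp = 3.595e-35 J·s < 5.273e-35 J·s = ℏ/2,
the measurement violates the uncertainty principle.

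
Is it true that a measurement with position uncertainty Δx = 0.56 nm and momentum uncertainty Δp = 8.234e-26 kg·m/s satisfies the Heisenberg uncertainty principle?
No, it violates the uncertainty principle (impossible measurement).

Calculate the product ΔxΔp:
ΔxΔp = (5.600e-10 m) × (8.234e-26 kg·m/s)
ΔxΔp = 4.611e-35 J·s

Compare to the minimum allowed value ℏ/2:
ℏ/2 = 5.273e-35 J·s

Since ΔxΔp = 4.611e-35 J·s < 5.273e-35 J·s = ℏ/2,
the measurement violates the uncertainty principle.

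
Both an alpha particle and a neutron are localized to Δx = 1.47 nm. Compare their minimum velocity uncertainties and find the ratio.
The neutron has the larger minimum velocity uncertainty, by a ratio of 4.0.

For both particles, Δp_min = ℏ/(2Δx) = 3.587e-26 kg·m/s (same for both).

The velocity uncertainty is Δv = Δp/m:
- alpha particle: Δv = 3.587e-26 / 6.645e-27 = 5.398e+00 m/s = 5.398 m/s
- neutron: Δv = 3.587e-26 / 1.675e-27 = 2.142e+01 m/s = 21.416 m/s

Ratio: 2.142e+01 / 5.398e+00 = 4.0

The lighter particle has larger velocity uncertainty because Δv ∝ 1/m.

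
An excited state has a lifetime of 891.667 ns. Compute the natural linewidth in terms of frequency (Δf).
89.246 kHz

Using the energy-time uncertainty principle and E = hf:
ΔEΔt ≥ ℏ/2
hΔf·Δt ≥ ℏ/2

The minimum frequency uncertainty is:
Δf = ℏ/(2hτ) = 1/(4πτ)
Δf = 1/(4π × 8.917e-07 s)
Δf = 8.925e+04 Hz = 89.246 kHz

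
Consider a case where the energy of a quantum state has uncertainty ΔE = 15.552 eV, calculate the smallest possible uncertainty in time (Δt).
21.162 as

Using the energy-time uncertainty principle:
ΔEΔt ≥ ℏ/2

The minimum uncertainty in time is:
Δt_min = ℏ/(2ΔE)
Δt_min = (1.055e-34 J·s) / (2 × 2.492e-18 J)
Δt_min = 2.116e-17 s = 21.162 as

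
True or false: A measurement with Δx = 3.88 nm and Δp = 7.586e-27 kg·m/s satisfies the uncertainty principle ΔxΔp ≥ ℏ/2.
No, it violates the uncertainty principle (impossible measurement).

Calculate the product ΔxΔp:
ΔxΔp = (3.880e-09 m) × (7.586e-27 kg·m/s)
ΔxΔp = 2.943e-35 J·s

Compare to the minimum allowed value ℏ/2:
ℏ/2 = 5.273e-35 J·s

Since ΔxΔp = 2.943e-35 J·s < 5.273e-35 J·s = ℏ/2,
the measurement violates the uncertainty principle.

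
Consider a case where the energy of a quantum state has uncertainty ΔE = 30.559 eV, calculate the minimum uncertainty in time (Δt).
10.770 as

Using the energy-time uncertainty principle:
ΔEΔt ≥ ℏ/2

The minimum uncertainty in time is:
Δt_min = ℏ/(2ΔE)
Δt_min = (1.055e-34 J·s) / (2 × 4.896e-18 J)
Δt_min = 1.077e-17 s = 10.770 as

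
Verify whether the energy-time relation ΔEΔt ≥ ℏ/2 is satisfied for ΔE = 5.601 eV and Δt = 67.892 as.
Yes, it satisfies the uncertainty relation.

Calculate the product ΔEΔt:
ΔE = 5.601 eV = 8.974e-19 J
ΔEΔt = (8.974e-19 J) × (6.789e-17 s)
ΔEΔt = 6.092e-35 J·s

Compare to the minimum allowed value ℏ/2:
ℏ/2 = 5.273e-35 J·s

Since ΔEΔt = 6.092e-35 J·s ≥ 5.273e-35 J·s = ℏ/2,
this satisfies the uncertainty relation.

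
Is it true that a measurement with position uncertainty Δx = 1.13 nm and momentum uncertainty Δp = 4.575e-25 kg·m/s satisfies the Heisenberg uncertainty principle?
Yes, it satisfies the uncertainty principle.

Calculate the product ΔxΔp:
ΔxΔp = (1.130e-09 m) × (4.575e-25 kg·m/s)
ΔxΔp = 5.170e-34 J·s

Compare to the minimum allowed value ℏ/2:
ℏ/2 = 5.273e-35 J·s

Since ΔxΔp = 5.170e-34 J·s ≥ 5.273e-35 J·s = ℏ/2,
the measurement satisfies the uncertainty principle.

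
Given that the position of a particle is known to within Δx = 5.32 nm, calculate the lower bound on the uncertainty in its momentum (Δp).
9.911 × 10^-27 kg·m/s

Using the Heisenberg uncertainty principle:
ΔxΔp ≥ ℏ/2

The minimum uncertainty in momentum is:
Δp_min = ℏ/(2Δx)
Δp_min = (1.055e-34 J·s) / (2 × 5.320e-09 m)
Δp_min = 9.911e-27 kg·m/s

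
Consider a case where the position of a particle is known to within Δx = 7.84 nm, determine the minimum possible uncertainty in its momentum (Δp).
6.726 × 10^-27 kg·m/s

Using the Heisenberg uncertainty principle:
ΔxΔp ≥ ℏ/2

The minimum uncertainty in momentum is:
Δp_min = ℏ/(2Δx)
Δp_min = (1.055e-34 J·s) / (2 × 7.840e-09 m)
Δp_min = 6.726e-27 kg·m/s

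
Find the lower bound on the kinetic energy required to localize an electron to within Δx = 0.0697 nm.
1.961 eV

Localizing a particle requires giving it sufficient momentum uncertainty:

1. From uncertainty principle: Δp ≥ ℏ/(2Δx)
   Δp_min = (1.055e-34 J·s) / (2 × 6.970e-11 m)
   Δp_min = 7.565e-25 kg·m/s

2. This momentum uncertainty corresponds to kinetic energy:
   KE ≈ (Δp)²/(2m) = (7.565e-25)²/(2 × 9.109e-31 kg)
   KE = 3.141e-19 J = 1.961 eV

Tighter localization requires more energy.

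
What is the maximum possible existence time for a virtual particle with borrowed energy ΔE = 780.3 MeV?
4.218 × 10^-25 s

Using the energy-time uncertainty principle:
ΔEΔt ≥ ℏ/2

For a virtual particle borrowing energy ΔE, the maximum lifetime is:
Δt_max = ℏ/(2ΔE)

Converting energy:
ΔE = 780.3 MeV = 1.250e-10 J

Δt_max = (1.055e-34 J·s) / (2 × 1.250e-10 J)
Δt_max = 4.218e-25 s = 4.218 × 10^-25 s

Virtual particles with higher borrowed energy exist for shorter times.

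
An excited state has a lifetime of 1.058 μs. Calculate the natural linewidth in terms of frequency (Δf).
75.215 kHz

Using the energy-time uncertainty principle and E = hf:
ΔEΔt ≥ ℏ/2
hΔf·Δt ≥ ℏ/2

The minimum frequency uncertainty is:
Δf = ℏ/(2hτ) = 1/(4πτ)
Δf = 1/(4π × 1.058e-06 s)
Δf = 7.522e+04 Hz = 75.215 kHz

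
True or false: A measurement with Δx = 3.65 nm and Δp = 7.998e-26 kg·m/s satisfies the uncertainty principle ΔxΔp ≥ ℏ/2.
Yes, it satisfies the uncertainty principle.

Calculate the product ΔxΔp:
ΔxΔp = (3.650e-09 m) × (7.998e-26 kg·m/s)
ΔxΔp = 2.919e-34 J·s

Compare to the minimum allowed value ℏ/2:
ℏ/2 = 5.273e-35 J·s

Since ΔxΔp = 2.919e-34 J·s ≥ 5.273e-35 J·s = ℏ/2,
the measurement satisfies the uncertainty principle.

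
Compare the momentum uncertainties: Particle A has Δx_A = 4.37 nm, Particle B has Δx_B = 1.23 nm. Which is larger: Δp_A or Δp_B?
Particle B has the larger minimum momentum uncertainty, by a factor of 3.55.

For each particle, the minimum momentum uncertainty is Δp_min = ℏ/(2Δx):

Particle A: Δp_A = ℏ/(2×4.370e-09 m) = 1.207e-26 kg·m/s
Particle B: Δp_B = ℏ/(2×1.230e-09 m) = 4.287e-26 kg·m/s

Ratio: Δp_B/Δp_A = 3.55

Since Δp_min ∝ 1/Δx, the particle with smaller position uncertainty (B) has larger momentum uncertainty.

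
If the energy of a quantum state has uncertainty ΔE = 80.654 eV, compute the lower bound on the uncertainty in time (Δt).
4.080 as

Using the energy-time uncertainty principle:
ΔEΔt ≥ ℏ/2

The minimum uncertainty in time is:
Δt_min = ℏ/(2ΔE)
Δt_min = (1.055e-34 J·s) / (2 × 1.292e-17 J)
Δt_min = 4.080e-18 s = 4.080 as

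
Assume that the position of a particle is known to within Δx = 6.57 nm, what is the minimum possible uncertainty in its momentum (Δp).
8.026 × 10^-27 kg·m/s

Using the Heisenberg uncertainty principle:
ΔxΔp ≥ ℏ/2

The minimum uncertainty in momentum is:
Δp_min = ℏ/(2Δx)
Δp_min = (1.055e-34 J·s) / (2 × 6.570e-09 m)
Δp_min = 8.026e-27 kg·m/s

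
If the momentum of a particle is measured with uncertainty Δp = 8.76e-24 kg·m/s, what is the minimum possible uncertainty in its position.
6.019 pm

Using the Heisenberg uncertainty principle:
ΔxΔp ≥ ℏ/2

The minimum uncertainty in position is:
Δx_min = ℏ/(2Δp)
Δx_min = (1.055e-34 J·s) / (2 × 8.760e-24 kg·m/s)
Δx_min = 6.019e-12 m = 6.019 pm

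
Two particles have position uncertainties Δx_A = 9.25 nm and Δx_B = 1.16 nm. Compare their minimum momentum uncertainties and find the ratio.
Particle B has the larger minimum momentum uncertainty, by a factor of 7.97.

For each particle, the minimum momentum uncertainty is Δp_min = ℏ/(2Δx):

Particle A: Δp_A = ℏ/(2×9.250e-09 m) = 5.700e-27 kg·m/s
Particle B: Δp_B = ℏ/(2×1.160e-09 m) = 4.546e-26 kg·m/s

Ratio: Δp_B/Δp_A = 7.97

Since Δp_min ∝ 1/Δx, the particle with smaller position uncertainty (B) has larger momentum uncertainty.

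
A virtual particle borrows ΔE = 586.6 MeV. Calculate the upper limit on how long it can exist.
5.610 × 10^-25 s

Using the energy-time uncertainty principle:
ΔEΔt ≥ ℏ/2

For a virtual particle borrowing energy ΔE, the maximum lifetime is:
Δt_max = ℏ/(2ΔE)

Converting energy:
ΔE = 586.6 MeV = 9.398e-11 J

Δt_max = (1.055e-34 J·s) / (2 × 9.398e-11 J)
Δt_max = 5.610e-25 s = 5.610 × 10^-25 s

Virtual particles with higher borrowed energy exist for shorter times.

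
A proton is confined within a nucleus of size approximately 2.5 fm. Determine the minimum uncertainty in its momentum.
2.109 × 10^-20 kg·m/s

Using the Heisenberg uncertainty principle:
ΔxΔp ≥ ℏ/2

With Δx ≈ L = 2.500e-15 m (the confinement size):
Δp_min = ℏ/(2Δx)
Δp_min = (1.055e-34 J·s) / (2 × 2.500e-15 m)
Δp_min = 2.109e-20 kg·m/s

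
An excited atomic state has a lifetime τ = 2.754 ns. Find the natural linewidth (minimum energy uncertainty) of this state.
119.501 neV

Using the energy-time uncertainty principle:
ΔEΔt ≥ ℏ/2

The lifetime τ represents the time uncertainty Δt.
The natural linewidth (minimum energy uncertainty) is:

ΔE = ℏ/(2τ)
ΔE = (1.055e-34 J·s) / (2 × 2.754e-09 s)
ΔE = 1.915e-26 J = 119.501 neV

This natural linewidth limits the precision of spectroscopic measurements.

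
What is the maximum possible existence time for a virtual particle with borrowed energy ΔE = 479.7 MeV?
6.861 × 10^-25 s

Using the energy-time uncertainty principle:
ΔEΔt ≥ ℏ/2

For a virtual particle borrowing energy ΔE, the maximum lifetime is:
Δt_max = ℏ/(2ΔE)

Converting energy:
ΔE = 479.7 MeV = 7.686e-11 J

Δt_max = (1.055e-34 J·s) / (2 × 7.686e-11 J)
Δt_max = 6.861e-25 s = 6.861 × 10^-25 s

Virtual particles with higher borrowed energy exist for shorter times.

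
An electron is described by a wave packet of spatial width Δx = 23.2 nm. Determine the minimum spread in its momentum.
2.273 × 10^-27 kg·m/s

For a wave packet, the spatial width Δx and momentum spread Δp are related by the uncertainty principle:
ΔxΔp ≥ ℏ/2

The minimum momentum spread is:
Δp_min = ℏ/(2Δx)
Δp_min = (1.055e-34 J·s) / (2 × 2.320e-08 m)
Δp_min = 2.273e-27 kg·m/s

A wave packet cannot have both a well-defined position and well-defined momentum.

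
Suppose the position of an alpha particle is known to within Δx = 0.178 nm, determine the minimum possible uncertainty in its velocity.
44.581 m/s

Using the Heisenberg uncertainty principle and Δp = mΔv:
ΔxΔp ≥ ℏ/2
Δx(mΔv) ≥ ℏ/2

The minimum uncertainty in velocity is:
Δv_min = ℏ/(2mΔx)
Δv_min = (1.055e-34 J·s) / (2 × 6.645e-27 kg × 1.780e-10 m)
Δv_min = 4.458e+01 m/s = 44.581 m/s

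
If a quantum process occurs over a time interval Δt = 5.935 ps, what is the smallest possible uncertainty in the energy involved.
55.452 μeV

Using the energy-time uncertainty principle:
ΔEΔt ≥ ℏ/2

The minimum uncertainty in energy is:
ΔE_min = ℏ/(2Δt)
ΔE_min = (1.055e-34 J·s) / (2 × 5.935e-12 s)
ΔE_min = 8.884e-24 J = 55.452 μeV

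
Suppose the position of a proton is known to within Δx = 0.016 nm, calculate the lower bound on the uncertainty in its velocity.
1.970 km/s

Using the Heisenberg uncertainty principle and Δp = mΔv:
ΔxΔp ≥ ℏ/2
Δx(mΔv) ≥ ℏ/2

The minimum uncertainty in velocity is:
Δv_min = ℏ/(2mΔx)
Δv_min = (1.055e-34 J·s) / (2 × 1.673e-27 kg × 1.600e-11 m)
Δv_min = 1.970e+03 m/s = 1.970 km/s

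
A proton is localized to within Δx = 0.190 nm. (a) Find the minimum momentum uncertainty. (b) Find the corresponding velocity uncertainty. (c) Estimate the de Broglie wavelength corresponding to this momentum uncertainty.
(a) Δp_min = 2.775 × 10^-25 kg·m/s
(b) Δv_min = 165.918 m/s
(c) λ_dB = 2.388 nm

Step-by-step:

(a) From the uncertainty principle:
Δp_min = ℏ/(2Δx) = (1.055e-34 J·s)/(2 × 1.900e-10 m) = 2.775e-25 kg·m/s

(b) The velocity uncertainty:
Δv = Δp/m = (2.775e-25 kg·m/s)/(1.673e-27 kg) = 1.659e+02 m/s = 165.918 m/s

(c) The de Broglie wavelength for this momentum:
λ = h/p = (6.626e-34 J·s)/(2.775e-25 kg·m/s) = 2.388e-09 m = 2.388 nm

Note: The de Broglie wavelength is comparable to the localization size, as expected from wave-particle duality.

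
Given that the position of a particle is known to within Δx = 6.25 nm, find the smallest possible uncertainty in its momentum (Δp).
8.437 × 10^-27 kg·m/s

Using the Heisenberg uncertainty principle:
ΔxΔp ≥ ℏ/2

The minimum uncertainty in momentum is:
Δp_min = ℏ/(2Δx)
Δp_min = (1.055e-34 J·s) / (2 × 6.250e-09 m)
Δp_min = 8.437e-27 kg·m/s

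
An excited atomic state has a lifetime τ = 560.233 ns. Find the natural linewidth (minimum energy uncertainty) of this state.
587.445 peV

Using the energy-time uncertainty principle:
ΔEΔt ≥ ℏ/2

The lifetime τ represents the time uncertainty Δt.
The natural linewidth (minimum energy uncertainty) is:

ΔE = ℏ/(2τ)
ΔE = (1.055e-34 J·s) / (2 × 5.602e-07 s)
ΔE = 9.412e-29 J = 587.445 peV

This natural linewidth limits the precision of spectroscopic measurements.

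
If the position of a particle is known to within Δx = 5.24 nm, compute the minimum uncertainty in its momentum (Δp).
1.006 × 10^-26 kg·m/s

Using the Heisenberg uncertainty principle:
ΔxΔp ≥ ℏ/2

The minimum uncertainty in momentum is:
Δp_min = ℏ/(2Δx)
Δp_min = (1.055e-34 J·s) / (2 × 5.240e-09 m)
Δp_min = 1.006e-26 kg·m/s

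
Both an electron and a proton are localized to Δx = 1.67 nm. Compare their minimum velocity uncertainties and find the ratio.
The electron has the larger minimum velocity uncertainty, by a ratio of 1836.2.

For both particles, Δp_min = ℏ/(2Δx) = 3.157e-26 kg·m/s (same for both).

The velocity uncertainty is Δv = Δp/m:
- electron: Δv = 3.157e-26 / 9.109e-31 = 3.466e+04 m/s = 34.661 km/s
- proton: Δv = 3.157e-26 / 1.673e-27 = 1.888e+01 m/s = 18.877 m/s

Ratio: 3.466e+04 / 1.888e+01 = 1836.2

The lighter particle has larger velocity uncertainty because Δv ∝ 1/m.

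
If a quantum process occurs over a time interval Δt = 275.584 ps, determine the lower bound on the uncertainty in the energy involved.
1.194 μeV

Using the energy-time uncertainty principle:
ΔEΔt ≥ ℏ/2

The minimum uncertainty in energy is:
ΔE_min = ℏ/(2Δt)
ΔE_min = (1.055e-34 J·s) / (2 × 2.756e-10 s)
ΔE_min = 1.913e-25 J = 1.194 μeV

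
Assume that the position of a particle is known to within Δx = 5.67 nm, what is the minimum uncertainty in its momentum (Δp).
9.300 × 10^-27 kg·m/s

Using the Heisenberg uncertainty principle:
ΔxΔp ≥ ℏ/2

The minimum uncertainty in momentum is:
Δp_min = ℏ/(2Δx)
Δp_min = (1.055e-34 J·s) / (2 × 5.670e-09 m)
Δp_min = 9.300e-27 kg·m/s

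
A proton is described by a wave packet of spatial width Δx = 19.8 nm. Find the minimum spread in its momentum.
2.663 × 10^-27 kg·m/s

For a wave packet, the spatial width Δx and momentum spread Δp are related by the uncertainty principle:
ΔxΔp ≥ ℏ/2

The minimum momentum spread is:
Δp_min = ℏ/(2Δx)
Δp_min = (1.055e-34 J·s) / (2 × 1.980e-08 m)
Δp_min = 2.663e-27 kg·m/s

A wave packet cannot have both a well-defined position and well-defined momentum.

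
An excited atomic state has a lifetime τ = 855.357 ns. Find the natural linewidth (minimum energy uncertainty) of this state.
384.759 peV

Using the energy-time uncertainty principle:
ΔEΔt ≥ ℏ/2

The lifetime τ represents the time uncertainty Δt.
The natural linewidth (minimum energy uncertainty) is:

ΔE = ℏ/(2τ)
ΔE = (1.055e-34 J·s) / (2 × 8.554e-07 s)
ΔE = 6.165e-29 J = 384.759 peV

This natural linewidth limits the precision of spectroscopic measurements.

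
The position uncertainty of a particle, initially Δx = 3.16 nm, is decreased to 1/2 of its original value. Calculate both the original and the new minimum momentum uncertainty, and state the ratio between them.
Original Δp_min = 1.669 × 10^-26 kg·m/s; new Δp'_min = 3.337 × 10^-26 kg·m/s; ratio Δp'_min/Δp_min = 2.

From the uncertainty principle ΔxΔp ≥ ℏ/2, the minimum momentum uncertainty is Δp_min = ℏ/(2Δx).

Original (Δx = 3.16 nm = 3.160e-09 m):
Δp_min = (1.055e-34 J·s)/(2 × 3.160e-09 m) = 1.669e-26 kg·m/s

When Δx → (1/2)Δx:
Δp'_min = ℏ/(2 × (1/2)Δx) = 2 × ℏ/(2Δx) = 2 × Δp_min
Δp'_min = 2 × 1.669e-26 kg·m/s = 3.337e-26 kg·m/s

Since Δp_min ∝ 1/Δx, when Δx is decreased to 1/2 of its original value, Δp_min increases to 2 times its original value.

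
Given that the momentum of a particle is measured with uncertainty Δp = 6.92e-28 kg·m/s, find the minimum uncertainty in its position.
76.197 nm

Using the Heisenberg uncertainty principle:
ΔxΔp ≥ ℏ/2

The minimum uncertainty in position is:
Δx_min = ℏ/(2Δp)
Δx_min = (1.055e-34 J·s) / (2 × 6.920e-28 kg·m/s)
Δx_min = 7.620e-08 m = 76.197 nm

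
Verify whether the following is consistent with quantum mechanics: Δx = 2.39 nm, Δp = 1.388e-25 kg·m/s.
Yes, it satisfies the uncertainty principle.

Calculate the product ΔxΔp:
ΔxΔp = (2.390e-09 m) × (1.388e-25 kg·m/s)
ΔxΔp = 3.317e-34 J·s

Compare to the minimum allowed value ℏ/2:
ℏ/2 = 5.273e-35 J·s

Since ΔxΔp = 3.317e-34 J·s ≥ 5.273e-35 J·s = ℏ/2,
the measurement satisfies the uncertainty principle.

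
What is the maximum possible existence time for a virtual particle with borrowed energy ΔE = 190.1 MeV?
1.731 ys

Using the energy-time uncertainty principle:
ΔEΔt ≥ ℏ/2

For a virtual particle borrowing energy ΔE, the maximum lifetime is:
Δt_max = ℏ/(2ΔE)

Converting energy:
ΔE = 190.1 MeV = 3.046e-11 J

Δt_max = (1.055e-34 J·s) / (2 × 3.046e-11 J)
Δt_max = 1.731e-24 s = 1.731 ys

Virtual particles with higher borrowed energy exist for shorter times.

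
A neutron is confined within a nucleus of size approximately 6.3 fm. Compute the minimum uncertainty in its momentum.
8.370 × 10^-21 kg·m/s

Using the Heisenberg uncertainty principle:
ΔxΔp ≥ ℏ/2

With Δx ≈ L = 6.300e-15 m (the confinement size):
Δp_min = ℏ/(2Δx)
Δp_min = (1.055e-34 J·s) / (2 × 6.300e-15 m)
Δp_min = 8.370e-21 kg·m/s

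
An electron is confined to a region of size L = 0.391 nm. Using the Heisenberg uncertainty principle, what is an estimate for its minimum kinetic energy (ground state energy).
62.303 meV

Using the uncertainty principle to estimate ground state energy:

1. The position uncertainty is approximately the confinement size:
   Δx ≈ L = 3.910e-10 m

2. From ΔxΔp ≥ ℏ/2, the minimum momentum uncertainty is:
   Δp ≈ ℏ/(2L) = 1.349e-25 kg·m/s

3. The kinetic energy is approximately:
   KE ≈ (Δp)²/(2m) = (1.349e-25)²/(2 × 9.109e-31 kg)
   KE ≈ 9.982e-21 J = 62.303 meV

This is an order-of-magnitude estimate of the ground state energy.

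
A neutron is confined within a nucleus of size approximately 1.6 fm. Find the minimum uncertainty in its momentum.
3.296 × 10^-20 kg·m/s

Using the Heisenberg uncertainty principle:
ΔxΔp ≥ ℏ/2

With Δx ≈ L = 1.600e-15 m (the confinement size):
Δp_min = ℏ/(2Δx)
Δp_min = (1.055e-34 J·s) / (2 × 1.600e-15 m)
Δp_min = 3.296e-20 kg·m/s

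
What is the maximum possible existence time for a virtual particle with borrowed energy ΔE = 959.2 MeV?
3.431 × 10^-25 s

Using the energy-time uncertainty principle:
ΔEΔt ≥ ℏ/2

For a virtual particle borrowing energy ΔE, the maximum lifetime is:
Δt_max = ℏ/(2ΔE)

Converting energy:
ΔE = 959.2 MeV = 1.537e-10 J

Δt_max = (1.055e-34 J·s) / (2 × 1.537e-10 J)
Δt_max = 3.431e-25 s = 3.431 × 10^-25 s

Virtual particles with higher borrowed energy exist for shorter times.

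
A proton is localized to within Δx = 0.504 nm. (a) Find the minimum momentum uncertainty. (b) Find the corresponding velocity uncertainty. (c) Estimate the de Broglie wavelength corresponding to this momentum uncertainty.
(a) Δp_min = 1.046 × 10^-25 kg·m/s
(b) Δv_min = 62.549 m/s
(c) λ_dB = 6.333 nm

Step-by-step:

(a) From the uncertainty principle:
Δp_min = ℏ/(2Δx) = (1.055e-34 J·s)/(2 × 5.040e-10 m) = 1.046e-25 kg·m/s

(b) The velocity uncertainty:
Δv = Δp/m = (1.046e-25 kg·m/s)/(1.673e-27 kg) = 6.255e+01 m/s = 62.549 m/s

(c) The de Broglie wavelength for this momentum:
λ = h/p = (6.626e-34 J·s)/(1.046e-25 kg·m/s) = 6.333e-09 m = 6.333 nm

Note: The de Broglie wavelength is comparable to the localization size, as expected from wave-particle duality.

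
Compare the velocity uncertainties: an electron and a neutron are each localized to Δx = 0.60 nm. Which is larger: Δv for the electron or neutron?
The electron has the larger minimum velocity uncertainty, by a ratio of 1838.7.

For both particles, Δp_min = ℏ/(2Δx) = 8.788e-26 kg·m/s (same for both).

The velocity uncertainty is Δv = Δp/m:
- electron: Δv = 8.788e-26 / 9.109e-31 = 9.647e+04 m/s = 96.473 km/s
- neutron: Δv = 8.788e-26 / 1.675e-27 = 5.247e+01 m/s = 52.469 m/s

Ratio: 9.647e+04 / 5.247e+01 = 1838.7

The lighter particle has larger velocity uncertainty because Δv ∝ 1/m.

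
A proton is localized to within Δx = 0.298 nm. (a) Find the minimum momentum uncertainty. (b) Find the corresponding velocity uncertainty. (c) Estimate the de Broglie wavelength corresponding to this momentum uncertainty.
(a) Δp_min = 1.769 × 10^-25 kg·m/s
(b) Δv_min = 105.787 m/s
(c) λ_dB = 3.745 nm

Step-by-step:

(a) From the uncertainty principle:
Δp_min = ℏ/(2Δx) = (1.055e-34 J·s)/(2 × 2.980e-10 m) = 1.769e-25 kg·m/s

(b) The velocity uncertainty:
Δv = Δp/m = (1.769e-25 kg·m/s)/(1.673e-27 kg) = 1.058e+02 m/s = 105.787 m/s

(c) The de Broglie wavelength for this momentum:
λ = h/p = (6.626e-34 J·s)/(1.769e-25 kg·m/s) = 3.745e-09 m = 3.745 nm

Note: The de Broglie wavelength is comparable to the localization size, as expected from wave-particle duality.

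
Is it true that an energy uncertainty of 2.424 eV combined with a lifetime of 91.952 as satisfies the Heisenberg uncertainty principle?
No, it violates the uncertainty relation.

Calculate the product ΔEΔt:
ΔE = 2.424 eV = 3.884e-19 J
ΔEΔt = (3.884e-19 J) × (9.195e-17 s)
ΔEΔt = 3.571e-35 J·s

Compare to the minimum allowed value ℏ/2:
ℏ/2 = 5.273e-35 J·s

Since ΔEΔt = 3.571e-35 J·s < 5.273e-35 J·s = ℏ/2,
this violates the uncertainty relation.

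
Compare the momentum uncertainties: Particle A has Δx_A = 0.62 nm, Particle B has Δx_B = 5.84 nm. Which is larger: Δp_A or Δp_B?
Particle A has the larger minimum momentum uncertainty, by a factor of 9.42.

For each particle, the minimum momentum uncertainty is Δp_min = ℏ/(2Δx):

Particle A: Δp_A = ℏ/(2×6.200e-10 m) = 8.505e-26 kg·m/s
Particle B: Δp_B = ℏ/(2×5.840e-09 m) = 9.029e-27 kg·m/s

Ratio: Δp_A/Δp_B = 9.42

Since Δp_min ∝ 1/Δx, the particle with smaller position uncertainty (A) has larger momentum uncertainty.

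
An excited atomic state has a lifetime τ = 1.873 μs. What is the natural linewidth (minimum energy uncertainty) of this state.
175.711 peV

Using the energy-time uncertainty principle:
ΔEΔt ≥ ℏ/2

The lifetime τ represents the time uncertainty Δt.
The natural linewidth (minimum energy uncertainty) is:

ΔE = ℏ/(2τ)
ΔE = (1.055e-34 J·s) / (2 × 1.873e-06 s)
ΔE = 2.815e-29 J = 175.711 peV

This natural linewidth limits the precision of spectroscopic measurements.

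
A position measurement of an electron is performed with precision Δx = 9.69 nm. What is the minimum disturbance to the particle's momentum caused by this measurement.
5.442 × 10^-27 kg·m/s

The uncertainty principle implies that measuring position disturbs momentum:
ΔxΔp ≥ ℏ/2

When we measure position with precision Δx, we necessarily introduce a momentum uncertainty:
Δp ≥ ℏ/(2Δx)
Δp_min = (1.055e-34 J·s) / (2 × 9.690e-09 m)
Δp_min = 5.442e-27 kg·m/s

The more precisely we measure position, the greater the momentum disturbance.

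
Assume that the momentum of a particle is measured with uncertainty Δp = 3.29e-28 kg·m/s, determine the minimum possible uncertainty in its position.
160.269 nm

Using the Heisenberg uncertainty principle:
ΔxΔp ≥ ℏ/2

The minimum uncertainty in position is:
Δx_min = ℏ/(2Δp)
Δx_min = (1.055e-34 J·s) / (2 × 3.290e-28 kg·m/s)
Δx_min = 1.603e-07 m = 160.269 nm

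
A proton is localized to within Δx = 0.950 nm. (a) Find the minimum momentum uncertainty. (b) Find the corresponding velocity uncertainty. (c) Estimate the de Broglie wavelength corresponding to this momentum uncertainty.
(a) Δp_min = 5.550 × 10^-26 kg·m/s
(b) Δv_min = 33.184 m/s
(c) λ_dB = 11.938 nm

Step-by-step:

(a) From the uncertainty principle:
Δp_min = ℏ/(2Δx) = (1.055e-34 J·s)/(2 × 9.500e-10 m) = 5.550e-26 kg·m/s

(b) The velocity uncertainty:
Δv = Δp/m = (5.550e-26 kg·m/s)/(1.673e-27 kg) = 3.318e+01 m/s = 33.184 m/s

(c) The de Broglie wavelength for this momentum:
λ = h/p = (6.626e-34 J·s)/(5.550e-26 kg·m/s) = 1.194e-08 m = 11.938 nm

Note: The de Broglie wavelength is comparable to the localization size, as expected from wave-particle duality.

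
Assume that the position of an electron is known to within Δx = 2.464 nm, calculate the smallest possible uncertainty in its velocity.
23.492 km/s

Using the Heisenberg uncertainty principle and Δp = mΔv:
ΔxΔp ≥ ℏ/2
Δx(mΔv) ≥ ℏ/2

The minimum uncertainty in velocity is:
Δv_min = ℏ/(2mΔx)
Δv_min = (1.055e-34 J·s) / (2 × 9.109e-31 kg × 2.464e-09 m)
Δv_min = 2.349e+04 m/s = 23.492 km/s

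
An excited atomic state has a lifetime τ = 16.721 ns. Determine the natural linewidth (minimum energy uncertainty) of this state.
19.682 neV

Using the energy-time uncertainty principle:
ΔEΔt ≥ ℏ/2

The lifetime τ represents the time uncertainty Δt.
The natural linewidth (minimum energy uncertainty) is:

ΔE = ℏ/(2τ)
ΔE = (1.055e-34 J·s) / (2 × 1.672e-08 s)
ΔE = 3.153e-27 J = 19.682 neV

This natural linewidth limits the precision of spectroscopic measurements.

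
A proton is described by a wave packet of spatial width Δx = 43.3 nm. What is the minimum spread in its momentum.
1.218 × 10^-27 kg·m/s

For a wave packet, the spatial width Δx and momentum spread Δp are related by the uncertainty principle:
ΔxΔp ≥ ℏ/2

The minimum momentum spread is:
Δp_min = ℏ/(2Δx)
Δp_min = (1.055e-34 J·s) / (2 × 4.330e-08 m)
Δp_min = 1.218e-27 kg·m/s

A wave packet cannot have both a well-defined position and well-defined momentum.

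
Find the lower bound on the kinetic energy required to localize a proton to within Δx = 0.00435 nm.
274.142 meV

Localizing a particle requires giving it sufficient momentum uncertainty:

1. From uncertainty principle: Δp ≥ ℏ/(2Δx)
   Δp_min = (1.055e-34 J·s) / (2 × 4.350e-12 m)
   Δp_min = 1.212e-23 kg·m/s

2. This momentum uncertainty corresponds to kinetic energy:
   KE ≈ (Δp)²/(2m) = (1.212e-23)²/(2 × 1.673e-27 kg)
   KE = 4.392e-20 J = 274.142 meV

Tighter localization requires more energy.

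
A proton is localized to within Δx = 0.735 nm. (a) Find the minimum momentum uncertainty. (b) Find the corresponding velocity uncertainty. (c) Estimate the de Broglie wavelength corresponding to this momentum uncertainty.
(a) Δp_min = 7.174 × 10^-26 kg·m/s
(b) Δv_min = 42.890 m/s
(c) λ_dB = 9.236 nm

Step-by-step:

(a) From the uncertainty principle:
Δp_min = ℏ/(2Δx) = (1.055e-34 J·s)/(2 × 7.350e-10 m) = 7.174e-26 kg·m/s

(b) The velocity uncertainty:
Δv = Δp/m = (7.174e-26 kg·m/s)/(1.673e-27 kg) = 4.289e+01 m/s = 42.890 m/s

(c) The de Broglie wavelength for this momentum:
λ = h/p = (6.626e-34 J·s)/(7.174e-26 kg·m/s) = 9.236e-09 m = 9.236 nm

Note: The de Broglie wavelength is comparable to the localization size, as expected from wave-particle duality.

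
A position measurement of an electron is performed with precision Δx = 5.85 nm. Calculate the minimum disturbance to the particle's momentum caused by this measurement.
9.013 × 10^-27 kg·m/s

The uncertainty principle implies that measuring position disturbs momentum:
ΔxΔp ≥ ℏ/2

When we measure position with precision Δx, we necessarily introduce a momentum uncertainty:
Δp ≥ ℏ/(2Δx)
Δp_min = (1.055e-34 J·s) / (2 × 5.850e-09 m)
Δp_min = 9.013e-27 kg·m/s

The more precisely we measure position, the greater the momentum disturbance.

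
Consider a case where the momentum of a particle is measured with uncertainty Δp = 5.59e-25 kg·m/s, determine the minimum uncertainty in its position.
94.327 pm

Using the Heisenberg uncertainty principle:
ΔxΔp ≥ ℏ/2

The minimum uncertainty in position is:
Δx_min = ℏ/(2Δp)
Δx_min = (1.055e-34 J·s) / (2 × 5.590e-25 kg·m/s)
Δx_min = 9.433e-11 m = 94.327 pm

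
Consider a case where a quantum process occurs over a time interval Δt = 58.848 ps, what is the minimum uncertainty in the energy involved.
5.592 μeV

Using the energy-time uncertainty principle:
ΔEΔt ≥ ℏ/2

The minimum uncertainty in energy is:
ΔE_min = ℏ/(2Δt)
ΔE_min = (1.055e-34 J·s) / (2 × 5.885e-11 s)
ΔE_min = 8.960e-25 J = 5.592 μeV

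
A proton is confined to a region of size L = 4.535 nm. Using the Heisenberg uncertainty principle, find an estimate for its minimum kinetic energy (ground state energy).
252.232 neV

Using the uncertainty principle to estimate ground state energy:

1. The position uncertainty is approximately the confinement size:
   Δx ≈ L = 4.535e-09 m

2. From ΔxΔp ≥ ℏ/2, the minimum momentum uncertainty is:
   Δp ≈ ℏ/(2L) = 1.163e-26 kg·m/s

3. The kinetic energy is approximately:
   KE ≈ (Δp)²/(2m) = (1.163e-26)²/(2 × 1.673e-27 kg)
   KE ≈ 4.041e-26 J = 252.232 neV

This is an order-of-magnitude estimate of the ground state energy.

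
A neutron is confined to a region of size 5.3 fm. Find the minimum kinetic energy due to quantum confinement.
184.418 keV

Using the uncertainty principle:

1. Position uncertainty: Δx ≈ 5.300e-15 m
2. Minimum momentum uncertainty: Δp = ℏ/(2Δx) = 9.949e-21 kg·m/s
3. Minimum kinetic energy:
   KE = (Δp)²/(2m) = (9.949e-21)²/(2 × 1.675e-27 kg)
   KE = 2.955e-14 J = 184.418 keV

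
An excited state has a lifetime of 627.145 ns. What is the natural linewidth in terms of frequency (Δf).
126.888 kHz

Using the energy-time uncertainty principle and E = hf:
ΔEΔt ≥ ℏ/2
hΔf·Δt ≥ ℏ/2

The minimum frequency uncertainty is:
Δf = ℏ/(2hτ) = 1/(4πτ)
Δf = 1/(4π × 6.271e-07 s)
Δf = 1.269e+05 Hz = 126.888 kHz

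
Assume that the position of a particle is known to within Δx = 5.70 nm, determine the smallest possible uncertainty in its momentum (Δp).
9.251 × 10^-27 kg·m/s

Using the Heisenberg uncertainty principle:
ΔxΔp ≥ ℏ/2

The minimum uncertainty in momentum is:
Δp_min = ℏ/(2Δx)
Δp_min = (1.055e-34 J·s) / (2 × 5.700e-09 m)
Δp_min = 9.251e-27 kg·m/s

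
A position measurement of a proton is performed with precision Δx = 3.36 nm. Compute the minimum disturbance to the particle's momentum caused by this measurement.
1.569 × 10^-26 kg·m/s

The uncertainty principle implies that measuring position disturbs momentum:
ΔxΔp ≥ ℏ/2

When we measure position with precision Δx, we necessarily introduce a momentum uncertainty:
Δp ≥ ℏ/(2Δx)
Δp_min = (1.055e-34 J·s) / (2 × 3.360e-09 m)
Δp_min = 1.569e-26 kg·m/s

The more precisely we measure position, the greater the momentum disturbance.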